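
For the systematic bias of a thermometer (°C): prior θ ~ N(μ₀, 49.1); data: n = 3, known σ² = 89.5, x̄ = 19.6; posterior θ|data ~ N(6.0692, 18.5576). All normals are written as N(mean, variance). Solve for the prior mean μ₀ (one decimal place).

With known observation variance, the Normal–Normal posterior has precision τ_n = τ₀ + n/σ² and mean μ_n = (τ₀μ₀ + (n/σ²)x̄)/τ_n.
Here τ₀ = 1/49.1 = 0.020367 and τ_data = 3/89.5 = 0.033520, so τ_n = 0.053887.
Rearranging for μ₀: μ₀ = (μ_n·τ_n − τ_data·x̄)/τ₀ = (6.0692·0.053887 − 0.033520·19.6) / 0.020367 = -0.329941/0.020367 ≈ -16.2.

μ₀ = -16.2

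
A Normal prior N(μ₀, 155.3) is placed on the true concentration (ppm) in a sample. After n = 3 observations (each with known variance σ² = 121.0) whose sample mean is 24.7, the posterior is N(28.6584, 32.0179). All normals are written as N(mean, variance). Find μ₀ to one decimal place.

The posterior mean is a precision-weighted average: μ_n = (τ₀μ₀ + τ_data·x̄)/(τ₀+τ_data), with τ₀=1/σ₀² and τ_data=n/σ².
Here τ₀ = 1/155.3 = 0.006439 and τ_data = 3/121.0 = 0.024793, so τ_n = 0.031232.
Rearranging for μ₀: μ₀ = (μ_n·τ_n − τ_data·x̄)/τ₀ = (28.6584·0.031232 − 0.024793·24.7) / 0.006439 = 0.282672/0.006439 ≈ 43.9.

μ₀ = 43.9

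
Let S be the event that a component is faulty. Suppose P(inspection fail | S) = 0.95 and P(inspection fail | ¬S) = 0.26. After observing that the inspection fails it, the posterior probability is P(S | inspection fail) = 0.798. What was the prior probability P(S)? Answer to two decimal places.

Bayes' rule in odds form gives O(S|E) = O(S)·[P(E|S)/P(E|¬S)], hence O(S) = O(S|E)/LR.
Posterior odds = 0.798/(1−0.798) = 3.9505. LR = 0.95/0.26 = 3.6538.
Prior odds = 3.9505/3.6538 = 1.0812, so P(S) = 1.0812/(1+1.0812) ≈ 0.52.

P(S) = 0.52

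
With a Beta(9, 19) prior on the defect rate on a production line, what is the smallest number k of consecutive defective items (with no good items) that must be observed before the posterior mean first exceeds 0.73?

k = 43

After k defective items and 0 good items the posterior is Beta(9+k, 19), with mean (9+k)/(9+19+k).
Set (9+k)/(28+k) > 0.73 and solve: k > (0.73·28 − 9)/(1 − 0.73) = 42.370.
The smallest integer exceeding 42.370 is 43, and checking k=43: (52)/(71) = 0.7324 > 0.73.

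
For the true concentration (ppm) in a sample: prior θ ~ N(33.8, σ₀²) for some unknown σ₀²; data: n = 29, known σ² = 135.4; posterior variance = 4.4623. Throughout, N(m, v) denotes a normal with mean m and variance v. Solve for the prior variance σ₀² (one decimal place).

σ₀² = 100.8

For the Normal–Normal model with known σ², precisions add: τ_n = τ₀ + n/σ².
So 1/σ₀² = 1/4.4623 − 29/135.4 = 0.224100 − 0.214180 = 0.009920.
Hence σ₀² = 1/0.009920 ≈ 100.8.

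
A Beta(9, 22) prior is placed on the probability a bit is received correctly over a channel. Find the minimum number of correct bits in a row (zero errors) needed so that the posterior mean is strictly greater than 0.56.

k = 20

After k correct bits and 0 errors the posterior is Beta(9+k, 22), with mean (9+k)/(9+22+k).
Set (9+k)/(31+k) > 0.56 and solve: k > (0.56·31 − 9)/(1 − 0.56) = 19.000.
The smallest integer exceeding 19.000 is 20.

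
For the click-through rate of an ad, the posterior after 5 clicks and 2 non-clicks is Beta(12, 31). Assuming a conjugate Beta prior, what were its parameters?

Beta is conjugate to the binomial likelihood: posterior = Beta(α+s, β+f).
So α = 12 − 5 = 7 and β = 31 − 2 = 29.

Beta(7, 29)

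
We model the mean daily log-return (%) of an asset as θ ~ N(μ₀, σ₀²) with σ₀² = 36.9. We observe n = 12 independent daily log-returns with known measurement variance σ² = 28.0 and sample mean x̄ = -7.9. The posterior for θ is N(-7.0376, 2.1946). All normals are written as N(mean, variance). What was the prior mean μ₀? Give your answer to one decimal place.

μ₀ = 6.6

With known observation variance, the Normal–Normal posterior has precision τ_n = τ₀ + n/σ² and mean μ_n = (τ₀μ₀ + (n/σ²)x̄)/τ_n.
Here τ₀ = 1/36.9 = 0.027100 and τ_data = 12/28.0 = 0.428571, so τ_n = 0.455671.
Rearranging for μ₀: μ₀ = (μ_n·τ_n − τ_data·x̄)/τ₀ = (-7.0376·0.455671 − 0.428571·-7.9) / 0.027100 = 0.178881/0.027100 ≈ 6.6.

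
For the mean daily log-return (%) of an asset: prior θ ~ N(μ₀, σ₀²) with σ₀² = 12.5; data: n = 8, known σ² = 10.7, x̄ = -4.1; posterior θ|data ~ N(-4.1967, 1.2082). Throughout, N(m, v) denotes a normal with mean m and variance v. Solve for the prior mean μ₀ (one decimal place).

μ₀ = -5.1

With known observation variance, the Normal–Normal posterior has precision τ_n = τ₀ + n/σ² and mean μ_n = (τ₀μ₀ + (n/σ²)x̄)/τ_n.
Here τ₀ = 1/12.5 = 0.080000 and τ_data = 8/10.7 = 0.747664, so τ_n = 0.827664.
Rearranging for μ₀: μ₀ = (μ_n·τ_n − τ_data·x̄)/τ₀ = (-4.1967·0.827664 − 0.747664·-4.1) / 0.080000 = -0.408035/0.080000 ≈ -5.1.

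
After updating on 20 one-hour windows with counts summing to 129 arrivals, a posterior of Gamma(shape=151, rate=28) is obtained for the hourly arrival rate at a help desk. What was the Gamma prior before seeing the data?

Gamma–Poisson conjugacy: posterior shape = α + Σxᵢ, posterior rate = β + n.
So α = 151 − 129 = 22 and β = 28 − 20 = 8.

Gamma(shape=22, rate=8)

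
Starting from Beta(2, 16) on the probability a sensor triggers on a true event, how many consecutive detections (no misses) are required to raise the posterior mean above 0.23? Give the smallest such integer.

After k detections and 0 misses the posterior is Beta(2+k, 16), with mean (2+k)/(2+16+k).
Set (2+k)/(18+k) > 0.23 and solve: k > (0.23·18 − 2)/(1 − 0.23) = 2.779.
The smallest integer exceeding 2.779 is 3.

k = 3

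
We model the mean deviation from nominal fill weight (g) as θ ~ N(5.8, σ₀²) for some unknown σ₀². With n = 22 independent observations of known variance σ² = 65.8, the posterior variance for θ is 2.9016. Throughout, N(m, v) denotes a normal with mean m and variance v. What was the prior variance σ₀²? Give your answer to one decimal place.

For the Normal–Normal model with known σ², precisions add: τ_n = τ₀ + n/σ².
So 1/σ₀² = 1/2.9016 − 22/65.8 = 0.344637 − 0.334347 = 0.010290.
Hence σ₀² = 1/0.010290 ≈ 97.2.

σ₀² = 97.2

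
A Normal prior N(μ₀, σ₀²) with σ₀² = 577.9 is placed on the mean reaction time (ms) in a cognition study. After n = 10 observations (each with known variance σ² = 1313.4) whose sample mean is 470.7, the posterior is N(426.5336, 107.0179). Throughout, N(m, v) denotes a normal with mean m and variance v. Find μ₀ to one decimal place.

The posterior mean is a precision-weighted average: μ_n = (τ₀μ₀ + τ_data·x̄)/(τ₀+τ_data), with τ₀=1/σ₀² and τ_data=n/σ².
Here τ₀ = 1/577.9 = 0.001730 and τ_data = 10/1313.4 = 0.007614, so τ_n = 0.009344.
Rearranging for μ₀: μ₀ = (μ_n·τ_n − τ_data·x̄)/τ₀ = (426.5336·0.009344 − 0.007614·470.7) / 0.001730 = 0.401620/0.001730 ≈ 232.2.

μ₀ = 232.2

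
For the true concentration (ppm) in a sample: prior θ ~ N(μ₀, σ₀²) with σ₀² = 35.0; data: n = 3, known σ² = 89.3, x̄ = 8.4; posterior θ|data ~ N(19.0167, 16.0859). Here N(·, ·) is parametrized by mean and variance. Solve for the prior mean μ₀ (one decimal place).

With known observation variance, the Normal–Normal posterior has precision τ_n = τ₀ + n/σ² and mean μ_n = (τ₀μ₀ + (n/σ²)x̄)/τ_n.
Here τ₀ = 1/35.0 = 0.028571 and τ_data = 3/89.3 = 0.033595, so τ_n = 0.062166.
Rearranging for μ₀: μ₀ = (μ_n·τ_n − τ_data·x̄)/τ₀ = (19.0167·0.062166 − 0.033595·8.4) / 0.028571 = 0.899994/0.028571 ≈ 31.5.

μ₀ = 31.5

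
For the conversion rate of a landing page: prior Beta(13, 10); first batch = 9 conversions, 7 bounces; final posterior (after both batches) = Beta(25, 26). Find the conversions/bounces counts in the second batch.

Sequential conjugate updates are equivalent to a single update on the pooled data, so total successes = posterior α − prior α and total failures = posterior β − prior β.
Total across both batches: 25−13=12 conversions, 26−10=16 bounces.
Subtract the first batch: 12−9=3 conversions and 16−7=9 bounces.

3 conversions and 9 bounces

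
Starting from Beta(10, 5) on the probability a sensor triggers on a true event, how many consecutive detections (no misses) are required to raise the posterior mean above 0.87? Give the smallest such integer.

After k detections and 0 misses the posterior is Beta(10+k, 5), with mean (10+k)/(10+5+k).
Set (10+k)/(15+k) > 0.87 and solve: k > (0.87·15 − 10)/(1 − 0.87) = 23.462.
The smallest integer exceeding 23.462 is 24, and checking k=24: (34)/(39) = 0.8718 > 0.87.

k = 24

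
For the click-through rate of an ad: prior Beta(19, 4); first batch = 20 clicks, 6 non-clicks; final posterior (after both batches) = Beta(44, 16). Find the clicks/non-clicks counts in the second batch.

5 clicks and 6 non-clicks

Sequential conjugate updates are equivalent to a single update on the pooled data, so total successes = posterior α − prior α and total failures = posterior β − prior β.
Total across both batches: 44−19=25 clicks, 16−4=12 non-clicks.
Subtract the first batch: 25−20=5 clicks and 12−6=6 non-clicks.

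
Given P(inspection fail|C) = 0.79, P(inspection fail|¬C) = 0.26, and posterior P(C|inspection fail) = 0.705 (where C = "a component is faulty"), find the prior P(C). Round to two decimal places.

P(C) = 0.44

In odds form, posterior odds = prior odds × likelihood ratio, so prior odds = posterior odds ÷ LR.
Posterior odds = 0.705/(1−0.705) = 2.3898. LR = 0.79/0.26 = 3.0385.
Prior odds = 2.3898/3.0385 = 0.7865, so P(C) = 0.7865/(1+0.7865) ≈ 0.44.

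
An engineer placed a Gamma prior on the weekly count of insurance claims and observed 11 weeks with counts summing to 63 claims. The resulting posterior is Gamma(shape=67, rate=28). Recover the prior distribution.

Gamma(shape=4, rate=17)

A Gamma(α, β) prior (rate parametrization) on a Poisson rate with n observations summing to S gives posterior Gamma(α+S, β+n).
So α = 67 − 63 = 4 and β = 28 − 11 = 17.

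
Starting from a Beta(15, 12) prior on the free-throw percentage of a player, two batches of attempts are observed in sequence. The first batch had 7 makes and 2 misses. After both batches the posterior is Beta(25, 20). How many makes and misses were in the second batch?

3 makes and 6 misses

Sequential conjugate updates are equivalent to a single update on the pooled data, so total successes = posterior α − prior α and total failures = posterior β − prior β.
Total across both batches: 25−15=10 makes, 20−12=8 misses.
Subtract the first batch: 10−7=3 makes and 8−2=6 misses.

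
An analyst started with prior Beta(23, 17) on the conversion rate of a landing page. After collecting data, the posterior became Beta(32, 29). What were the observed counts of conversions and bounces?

9 conversions and 12 bounces

A Beta(α, β) prior with s successes and f failures in binomial data gives a Beta(α+s, β+f) posterior.
Match parameters: s=32−23=9, f=29−17=12.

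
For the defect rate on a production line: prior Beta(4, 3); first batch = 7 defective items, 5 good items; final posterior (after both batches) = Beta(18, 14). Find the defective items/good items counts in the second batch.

7 defective items and 6 good items

Sequential conjugate updates are equivalent to a single update on the pooled data, so total successes = posterior α − prior α and total failures = posterior β − prior β.
Total across both batches: 18−4=14 defective items, 14−3=11 good items.
Subtract the first batch: 14−7=7 defective items and 11−5=6 good items.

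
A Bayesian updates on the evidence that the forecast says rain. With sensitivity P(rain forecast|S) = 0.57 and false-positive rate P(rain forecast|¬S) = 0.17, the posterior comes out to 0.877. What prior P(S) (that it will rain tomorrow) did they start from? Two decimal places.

P(S) = 0.68

Bayes' rule in odds form gives O(S|E) = O(S)·[P(E|S)/P(E|¬S)], hence O(S) = O(S|E)/LR.
Posterior odds = 0.877/(1−0.877) = 7.1301. LR = 0.57/0.17 = 3.3529.
Prior odds = 7.1301/3.3529 = 2.1265, so P(S) = 2.1265/(1+2.1265) ≈ 0.68.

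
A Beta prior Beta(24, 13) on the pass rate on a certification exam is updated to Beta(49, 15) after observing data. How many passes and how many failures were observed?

25 passes and 2 failures

Beta is conjugate to the binomial likelihood: posterior = Beta(a+s, b+f).
So s = 49 − 24 = 25 and f = 15 − 13 = 2.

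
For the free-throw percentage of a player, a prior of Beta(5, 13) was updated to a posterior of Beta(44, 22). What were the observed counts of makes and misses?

Beta is conjugate to the binomial likelihood: posterior = Beta(α+s, β+f).
So s = 44 − 5 = 39 and f = 22 − 13 = 9.

39 makes and 9 misses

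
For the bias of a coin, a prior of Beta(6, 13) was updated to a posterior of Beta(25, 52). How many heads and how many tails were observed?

19 heads and 39 tails

Beta is conjugate to the binomial likelihood: posterior = Beta(a+s, b+f).
So s = 25 − 6 = 19 and f = 52 − 13 = 39.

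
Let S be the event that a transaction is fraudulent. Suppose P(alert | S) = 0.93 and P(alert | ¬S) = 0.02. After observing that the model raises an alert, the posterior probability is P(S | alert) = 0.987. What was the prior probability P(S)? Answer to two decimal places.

P(S) = 0.62

In odds form, posterior odds = prior odds × likelihood ratio, so prior odds = posterior odds ÷ LR.
Posterior odds = 0.987/(1−0.987) = 75.9231. LR = 0.93/0.02 = 46.5000.
Prior odds = 75.9231/46.5000 = 1.6328, so P(S) = 1.6328/(1+1.6328) ≈ 0.62.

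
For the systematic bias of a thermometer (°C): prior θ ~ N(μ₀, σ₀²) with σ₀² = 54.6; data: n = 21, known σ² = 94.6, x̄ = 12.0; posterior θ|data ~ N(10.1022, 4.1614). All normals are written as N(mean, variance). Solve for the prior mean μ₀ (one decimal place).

μ₀ = -12.9

The posterior mean is a precision-weighted average: μ_n = (τ₀μ₀ + τ_data·x̄)/(τ₀+τ_data), with τ₀=1/σ₀² and τ_data=n/σ².
Here τ₀ = 1/54.6 = 0.018315 and τ_data = 21/94.6 = 0.221987, so τ_n = 0.240302.
Rearranging for μ₀: μ₀ = (μ_n·τ_n − τ_data·x̄)/τ₀ = (10.1022·0.240302 − 0.221987·12.0) / 0.018315 = -0.236265/0.018315 ≈ -12.9.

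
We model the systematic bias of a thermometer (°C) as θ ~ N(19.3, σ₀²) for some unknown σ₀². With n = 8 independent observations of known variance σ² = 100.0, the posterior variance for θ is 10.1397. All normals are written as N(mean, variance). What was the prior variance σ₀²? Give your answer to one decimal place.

σ₀² = 53.7

Posterior precision equals prior precision plus data precision: 1/σ_n² = 1/σ₀² + n/σ².
So 1/σ₀² = 1/10.1397 − 8/100.0 = 0.098622 − 0.080000 = 0.018622.
Hence σ₀² = 1/0.018622 ≈ 53.7.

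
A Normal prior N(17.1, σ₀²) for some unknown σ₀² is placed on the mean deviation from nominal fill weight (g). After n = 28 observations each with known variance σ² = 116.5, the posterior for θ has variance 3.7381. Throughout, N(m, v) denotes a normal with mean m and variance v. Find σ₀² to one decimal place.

For the Normal–Normal model with known σ², precisions add: τ_n = τ₀ + n/σ².
So 1/σ₀² = 1/3.7381 − 28/116.5 = 0.267516 − 0.240343 = 0.027173.
Hence σ₀² = 1/0.027173 ≈ 36.8.

σ₀² = 36.8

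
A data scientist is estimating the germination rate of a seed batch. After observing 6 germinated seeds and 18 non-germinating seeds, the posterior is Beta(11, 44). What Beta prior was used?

Beta is conjugate to the binomial likelihood: posterior = Beta(α+s, β+f).
So α = 11 − 6 = 5 and β = 44 − 18 = 26.

Beta(5, 26)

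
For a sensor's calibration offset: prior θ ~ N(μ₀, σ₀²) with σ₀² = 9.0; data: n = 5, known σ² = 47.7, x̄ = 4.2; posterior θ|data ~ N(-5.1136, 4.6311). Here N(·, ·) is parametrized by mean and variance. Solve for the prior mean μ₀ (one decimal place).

With known observation variance, the Normal–Normal posterior has precision τ_n = τ₀ + n/σ² and mean μ_n = (τ₀μ₀ + (n/σ²)x̄)/τ_n.
Here τ₀ = 1/9.0 = 0.111111 and τ_data = 5/47.7 = 0.104822, so τ_n = 0.215933.
Rearranging for μ₀: μ₀ = (μ_n·τ_n − τ_data·x̄)/τ₀ = (-5.1136·0.215933 − 0.104822·4.2) / 0.111111 = -1.544447/0.111111 ≈ -13.9.

μ₀ = -13.9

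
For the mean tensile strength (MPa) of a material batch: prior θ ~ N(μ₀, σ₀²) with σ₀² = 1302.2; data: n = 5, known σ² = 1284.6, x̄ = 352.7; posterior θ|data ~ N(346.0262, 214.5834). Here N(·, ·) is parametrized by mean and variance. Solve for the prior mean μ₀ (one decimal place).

μ₀ = 312.2

With known observation variance, the Normal–Normal posterior has precision τ_n = τ₀ + n/σ² and mean μ_n = (τ₀μ₀ + (n/σ²)x̄)/τ_n.
Here τ₀ = 1/1302.2 = 0.000768 and τ_data = 5/1284.6 = 0.003892, so τ_n = 0.004660.
Rearranging for μ₀: μ₀ = (μ_n·τ_n − τ_data·x̄)/τ₀ = (346.0262·0.004660 − 0.003892·352.7) / 0.000768 = 0.239774/0.000768 ≈ 312.2.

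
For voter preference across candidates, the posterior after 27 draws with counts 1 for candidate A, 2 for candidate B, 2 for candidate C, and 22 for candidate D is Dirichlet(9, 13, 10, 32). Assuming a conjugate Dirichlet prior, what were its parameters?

For a Dirichlet(α) prior with multinomial counts c, the posterior is Dirichlet(α + c) componentwise.
Subtract each count from the matching posterior parameter: 9−1=8, 13−2=11, 10−2=8, 32−22=10.

Dirichlet(8, 11, 8, 10)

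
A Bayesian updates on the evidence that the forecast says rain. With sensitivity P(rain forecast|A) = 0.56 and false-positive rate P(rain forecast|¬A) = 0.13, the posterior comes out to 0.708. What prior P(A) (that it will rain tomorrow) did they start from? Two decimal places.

In odds form, posterior odds = prior odds × likelihood ratio, so prior odds = posterior odds ÷ LR.
Posterior odds = 0.708/(1−0.708) = 2.4247. LR = 0.56/0.13 = 4.3077.
Prior odds = 2.4247/4.3077 = 0.5629, so P(A) = 0.5629/(1+0.5629) ≈ 0.36.

P(A) = 0.36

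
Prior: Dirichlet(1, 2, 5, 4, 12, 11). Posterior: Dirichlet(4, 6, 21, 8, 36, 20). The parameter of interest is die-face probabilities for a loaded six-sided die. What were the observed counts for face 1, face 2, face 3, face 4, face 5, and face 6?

counts (3, 4, 16, 4, 24, 9)

For a Dirichlet(α) prior with multinomial counts c, the posterior is Dirichlet(α + c) componentwise.
Counts are posterior − prior componentwise: 4−1=3, 6−2=4, 21−5=16, 8−4=4, 36−12=24, 20−11=9.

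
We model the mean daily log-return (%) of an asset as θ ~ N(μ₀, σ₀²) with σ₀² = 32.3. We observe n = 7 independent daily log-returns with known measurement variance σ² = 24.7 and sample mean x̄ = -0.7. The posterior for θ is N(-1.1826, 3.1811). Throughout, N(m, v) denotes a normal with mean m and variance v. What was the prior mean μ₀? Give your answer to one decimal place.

μ₀ = -5.6

The posterior mean is a precision-weighted average: μ_n = (τ₀μ₀ + τ_data·x̄)/(τ₀+τ_data), with τ₀=1/σ₀² and τ_data=n/σ².
Here τ₀ = 1/32.3 = 0.030960 and τ_data = 7/24.7 = 0.283401, so τ_n = 0.314361.
Rearranging for μ₀: μ₀ = (μ_n·τ_n − τ_data·x̄)/τ₀ = (-1.1826·0.314361 − 0.283401·-0.7) / 0.030960 = -0.173383/0.030960 ≈ -5.6.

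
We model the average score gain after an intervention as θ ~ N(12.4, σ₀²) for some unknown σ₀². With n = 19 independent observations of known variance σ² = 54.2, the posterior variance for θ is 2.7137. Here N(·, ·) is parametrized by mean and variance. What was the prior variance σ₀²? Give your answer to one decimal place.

Posterior precision equals prior precision plus data precision: 1/σ_n² = 1/σ₀² + n/σ².
So 1/σ₀² = 1/2.7137 − 19/54.2 = 0.368501 − 0.350554 = 0.017947.
Hence σ₀² = 1/0.017947 ≈ 55.7.

σ₀² = 55.7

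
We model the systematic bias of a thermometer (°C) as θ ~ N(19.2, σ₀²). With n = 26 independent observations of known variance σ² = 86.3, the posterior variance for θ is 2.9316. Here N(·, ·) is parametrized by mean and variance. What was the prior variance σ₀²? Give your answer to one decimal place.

σ₀² = 25.1

For the Normal–Normal model with known σ², precisions add: τ_n = τ₀ + n/σ².
So 1/σ₀² = 1/2.9316 − 26/86.3 = 0.341111 − 0.301275 = 0.039836.
Hence σ₀² = 1/0.039836 ≈ 25.1.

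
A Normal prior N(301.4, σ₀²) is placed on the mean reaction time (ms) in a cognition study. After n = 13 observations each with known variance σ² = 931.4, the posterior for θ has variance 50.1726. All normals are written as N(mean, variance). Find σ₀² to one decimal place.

σ₀² = 167.4

For the Normal–Normal model with known σ², precisions add: τ_n = τ₀ + n/σ².
So 1/σ₀² = 1/50.1726 − 13/931.4 = 0.019931 − 0.013957 = 0.005974.
Hence σ₀² = 1/0.005974 ≈ 167.4.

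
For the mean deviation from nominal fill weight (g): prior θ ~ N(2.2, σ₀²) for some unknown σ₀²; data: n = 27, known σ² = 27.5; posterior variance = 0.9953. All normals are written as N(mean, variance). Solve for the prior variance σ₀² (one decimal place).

Posterior precision equals prior precision plus data precision: 1/σ_n² = 1/σ₀² + n/σ².
So 1/σ₀² = 1/0.9953 − 27/27.5 = 1.004722 − 0.981818 = 0.022904.
Hence σ₀² = 1/0.022904 ≈ 43.7.

σ₀² = 43.7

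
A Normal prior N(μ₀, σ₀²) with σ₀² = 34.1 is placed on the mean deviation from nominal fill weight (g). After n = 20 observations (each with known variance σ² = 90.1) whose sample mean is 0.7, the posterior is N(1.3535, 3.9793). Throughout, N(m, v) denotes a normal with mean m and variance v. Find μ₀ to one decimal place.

μ₀ = 6.3

The posterior mean is a precision-weighted average: μ_n = (τ₀μ₀ + τ_data·x̄)/(τ₀+τ_data), with τ₀=1/σ₀² and τ_data=n/σ².
Here τ₀ = 1/34.1 = 0.029326 and τ_data = 20/90.1 = 0.221976, so τ_n = 0.251302.
Rearranging for μ₀: μ₀ = (μ_n·τ_n − τ_data·x̄)/τ₀ = (1.3535·0.251302 − 0.221976·0.7) / 0.029326 = 0.184754/0.029326 ≈ 6.3.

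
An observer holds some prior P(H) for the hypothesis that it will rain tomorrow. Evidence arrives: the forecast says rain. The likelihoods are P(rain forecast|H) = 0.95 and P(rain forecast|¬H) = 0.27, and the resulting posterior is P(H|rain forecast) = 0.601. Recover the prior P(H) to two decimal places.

P(H) = 0.30

In odds form, posterior odds = prior odds × likelihood ratio, so prior odds = posterior odds ÷ LR.
Posterior odds = 0.601/(1−0.601) = 1.5063. LR = 0.95/0.27 = 3.5185.
Prior odds = 1.5063/3.5185 = 0.4281, so P(H) = 0.4281/(1+0.4281) ≈ 0.30.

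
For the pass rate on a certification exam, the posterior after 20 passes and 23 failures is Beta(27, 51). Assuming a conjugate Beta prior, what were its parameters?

Beta(7, 28)

A Beta(α, β) prior with s successes and f failures in binomial data gives a Beta(α+s, β+f) posterior.
Subtract the data counts: 27−20=7, 51−23=28.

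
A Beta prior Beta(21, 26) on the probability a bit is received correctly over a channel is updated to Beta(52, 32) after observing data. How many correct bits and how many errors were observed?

31 correct bits and 6 errors

Under Beta–binomial conjugacy the posterior parameters are (α+s, β+f).
So s = 52 − 21 = 31 and f = 32 − 26 = 6.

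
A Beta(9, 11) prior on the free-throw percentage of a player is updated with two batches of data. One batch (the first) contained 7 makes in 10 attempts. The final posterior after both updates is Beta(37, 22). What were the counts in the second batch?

Because Beta–binomial updating is additive in the counts, the combined data contributed (α_post−α_prior, β_post−β_prior) successes and failures.
Total across both batches: 37−9=28 makes, 22−11=11 misses.
Subtract the first batch: 28−7=21 makes and 11−3=8 misses.

21 makes and 8 misses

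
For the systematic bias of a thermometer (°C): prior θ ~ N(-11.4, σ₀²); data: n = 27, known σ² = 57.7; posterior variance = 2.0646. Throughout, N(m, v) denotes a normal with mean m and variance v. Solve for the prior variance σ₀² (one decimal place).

For the Normal–Normal model with known σ², precisions add: τ_n = τ₀ + n/σ².
So 1/σ₀² = 1/2.0646 − 27/57.7 = 0.484355 − 0.467938 = 0.016417.
Hence σ₀² = 1/0.016417 ≈ 60.9.

σ₀² = 60.9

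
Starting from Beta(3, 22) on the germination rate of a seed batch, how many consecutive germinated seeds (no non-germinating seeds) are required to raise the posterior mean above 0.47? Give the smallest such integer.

After k germinated seeds and 0 non-germinating seeds the posterior is Beta(3+k, 22), with mean (3+k)/(3+22+k).
Set (3+k)/(25+k) > 0.47 and solve: k > (0.47·25 − 3)/(1 − 0.47) = 16.509.
The smallest integer exceeding 16.509 is 17, and checking k=17: (20)/(42) = 0.4762 > 0.47.

k = 17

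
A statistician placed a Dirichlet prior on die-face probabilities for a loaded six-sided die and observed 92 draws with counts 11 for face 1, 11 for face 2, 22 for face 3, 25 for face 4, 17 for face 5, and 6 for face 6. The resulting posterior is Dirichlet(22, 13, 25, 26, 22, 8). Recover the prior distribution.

For a Dirichlet(α) prior with multinomial counts c, the posterior is Dirichlet(α + c) componentwise.
Subtract each count from the matching posterior parameter: 22−11=11, 13−11=2, 25−22=3, 26−25=1, 22−17=5, 8−6=2.

Dirichlet(11, 2, 3, 1, 5, 2)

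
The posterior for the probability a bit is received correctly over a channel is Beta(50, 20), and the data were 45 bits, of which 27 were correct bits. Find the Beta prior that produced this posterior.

Beta is conjugate to the binomial likelihood: posterior = Beta(α+s, β+f).
Subtract the data counts: 50−27=23, 20−18=2.

Beta(23, 2)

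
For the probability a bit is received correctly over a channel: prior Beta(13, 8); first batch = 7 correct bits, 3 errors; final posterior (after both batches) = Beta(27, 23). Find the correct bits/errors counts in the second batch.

7 correct bits and 12 errors

Because Beta–binomial updating is additive in the counts, the combined data contributed (α_post−α_prior, β_post−β_prior) successes and failures.
Total across both batches: 27−13=14 correct bits, 23−8=15 errors.
Subtract the first batch: 14−7=7 correct bits and 15−3=12 errors.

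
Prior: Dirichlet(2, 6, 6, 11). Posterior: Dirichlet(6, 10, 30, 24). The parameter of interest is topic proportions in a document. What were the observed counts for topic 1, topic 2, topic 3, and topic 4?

For a Dirichlet(α) prior with multinomial counts c, the posterior is Dirichlet(α + c) componentwise.
Counts are posterior − prior componentwise: 6−2=4, 10−6=4, 30−6=24, 24−11=13.

counts (4, 4, 24, 13)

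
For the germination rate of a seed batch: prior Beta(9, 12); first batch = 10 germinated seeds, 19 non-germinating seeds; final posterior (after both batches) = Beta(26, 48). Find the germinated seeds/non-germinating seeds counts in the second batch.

7 germinated seeds and 17 non-germinating seeds

Sequential conjugate updates are equivalent to a single update on the pooled data, so total successes = posterior α − prior α and total failures = posterior β − prior β.
Total across both batches: 26−9=17 germinated seeds, 48−12=36 non-germinating seeds.
Subtract the first batch: 17−10=7 germinated seeds and 36−19=17 non-germinating seeds.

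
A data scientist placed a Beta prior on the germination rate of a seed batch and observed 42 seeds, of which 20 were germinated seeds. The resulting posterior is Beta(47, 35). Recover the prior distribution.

Under Beta–binomial conjugacy the posterior parameters are (α+s, β+f).
Subtract the data counts: 47−20=27, 35−22=13.

Beta(27, 13)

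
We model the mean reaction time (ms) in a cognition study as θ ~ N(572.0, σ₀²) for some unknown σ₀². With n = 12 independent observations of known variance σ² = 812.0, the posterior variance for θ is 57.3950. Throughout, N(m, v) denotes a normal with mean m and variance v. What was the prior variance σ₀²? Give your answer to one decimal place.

σ₀² = 378.1

For the Normal–Normal model with known σ², precisions add: τ_n = τ₀ + n/σ².
So 1/σ₀² = 1/57.3950 − 12/812.0 = 0.017423 − 0.014778 = 0.002645.
Hence σ₀² = 1/0.002645 ≈ 378.1.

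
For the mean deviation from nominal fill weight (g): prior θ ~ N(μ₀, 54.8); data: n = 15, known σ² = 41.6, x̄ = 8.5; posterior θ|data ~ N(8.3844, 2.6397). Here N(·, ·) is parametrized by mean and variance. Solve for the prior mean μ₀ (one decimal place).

μ₀ = 6.1

The posterior mean is a precision-weighted average: μ_n = (τ₀μ₀ + τ_data·x̄)/(τ₀+τ_data), with τ₀=1/σ₀² and τ_data=n/σ².
Here τ₀ = 1/54.8 = 0.018248 and τ_data = 15/41.6 = 0.360577, so τ_n = 0.378825.
Rearranging for μ₀: μ₀ = (μ_n·τ_n − τ_data·x̄)/τ₀ = (8.3844·0.378825 − 0.360577·8.5) / 0.018248 = 0.111316/0.018248 ≈ 6.1.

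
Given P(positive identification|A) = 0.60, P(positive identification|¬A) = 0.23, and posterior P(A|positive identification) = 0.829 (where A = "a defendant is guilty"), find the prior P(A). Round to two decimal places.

Bayes' rule in odds form gives O(A|E) = O(A)·[P(E|A)/P(E|¬A)], hence O(A) = O(A|E)/LR.
Posterior odds = 0.829/(1−0.829) = 4.8480. LR = 0.60/0.23 = 2.6087.
Prior odds = 4.8480/2.6087 = 1.8584, so P(A) = 1.8584/(1+1.8584) ≈ 0.65.

P(A) = 0.65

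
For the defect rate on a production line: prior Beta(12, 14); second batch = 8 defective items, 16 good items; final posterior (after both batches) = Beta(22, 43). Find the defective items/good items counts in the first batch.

2 defective items and 13 good items

Sequential conjugate updates are equivalent to a single update on the pooled data, so total successes = posterior α − prior α and total failures = posterior β − prior β.
Total across both batches: 22−12=10 defective items, 43−14=29 good items.
Subtract the second batch: 10−8=2 defective items and 29−16=13 good items.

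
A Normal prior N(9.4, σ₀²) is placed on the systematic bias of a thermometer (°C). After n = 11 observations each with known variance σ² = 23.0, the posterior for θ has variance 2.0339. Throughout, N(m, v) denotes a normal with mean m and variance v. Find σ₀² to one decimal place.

σ₀² = 74.6

For the Normal–Normal model with known σ², precisions add: τ_n = τ₀ + n/σ².
So 1/σ₀² = 1/2.0339 − 11/23.0 = 0.491666 − 0.478261 = 0.013405.
Hence σ₀² = 1/0.013405 ≈ 74.6.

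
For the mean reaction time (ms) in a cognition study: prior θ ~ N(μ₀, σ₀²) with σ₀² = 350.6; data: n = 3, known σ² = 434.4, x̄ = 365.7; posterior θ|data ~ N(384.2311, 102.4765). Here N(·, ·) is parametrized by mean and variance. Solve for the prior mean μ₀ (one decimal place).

The posterior mean is a precision-weighted average: μ_n = (τ₀μ₀ + τ_data·x̄)/(τ₀+τ_data), with τ₀=1/σ₀² and τ_data=n/σ².
Here τ₀ = 1/350.6 = 0.002852 and τ_data = 3/434.4 = 0.006906, so τ_n = 0.009758.
Rearranging for μ₀: μ₀ = (μ_n·τ_n − τ_data·x̄)/τ₀ = (384.2311·0.009758 − 0.006906·365.7) / 0.002852 = 1.223803/0.002852 ≈ 429.1.

μ₀ = 429.1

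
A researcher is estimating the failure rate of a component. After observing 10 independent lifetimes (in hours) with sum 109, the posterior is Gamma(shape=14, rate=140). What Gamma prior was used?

Gamma–exponential conjugacy: posterior shape = α + n, posterior rate = β + Σtᵢ.
So α = 14 − 10 = 4 and β = 140 − 109 = 31.

Gamma(shape=4, rate=31)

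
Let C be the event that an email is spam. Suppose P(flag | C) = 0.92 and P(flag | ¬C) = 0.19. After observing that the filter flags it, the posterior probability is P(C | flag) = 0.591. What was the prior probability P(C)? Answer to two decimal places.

P(C) = 0.23

Bayes' rule in odds form gives O(C|E) = O(C)·[P(E|C)/P(E|¬C)], hence O(C) = O(C|E)/LR.
Posterior odds = 0.591/(1−0.591) = 1.4450. LR = 0.92/0.19 = 4.8421.
Prior odds = 1.4450/4.8421 = 0.2984, so P(C) = 0.2984/(1+0.2984) ≈ 0.23.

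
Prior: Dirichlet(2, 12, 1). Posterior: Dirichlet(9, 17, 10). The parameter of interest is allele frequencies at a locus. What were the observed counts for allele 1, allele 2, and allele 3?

counts (7, 5, 9)

For a Dirichlet(α) prior with multinomial counts c, the posterior is Dirichlet(α + c) componentwise.
Counts are posterior − prior componentwise: 9−2=7, 17−12=5, 10−1=9.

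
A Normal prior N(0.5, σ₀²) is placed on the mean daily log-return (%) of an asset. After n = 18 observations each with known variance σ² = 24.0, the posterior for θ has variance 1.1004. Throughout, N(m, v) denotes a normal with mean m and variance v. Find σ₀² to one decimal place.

Posterior precision equals prior precision plus data precision: 1/σ_n² = 1/σ₀² + n/σ².
So 1/σ₀² = 1/1.1004 − 18/24.0 = 0.908760 − 0.750000 = 0.158760.
Hence σ₀² = 1/0.158760 ≈ 6.3.

σ₀² = 6.3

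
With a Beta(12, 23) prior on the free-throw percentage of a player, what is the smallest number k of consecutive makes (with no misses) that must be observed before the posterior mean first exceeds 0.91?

After k makes and 0 misses the posterior is Beta(12+k, 23), with mean (12+k)/(12+23+k).
Set (12+k)/(35+k) > 0.91 and solve: k > (0.91·35 − 12)/(1 − 0.91) = 220.556.
The smallest integer exceeding 220.556 is 221.

k = 221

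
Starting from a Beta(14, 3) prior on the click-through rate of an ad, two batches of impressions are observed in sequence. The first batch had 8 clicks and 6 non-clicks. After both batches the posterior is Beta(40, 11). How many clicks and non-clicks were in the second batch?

18 clicks and 2 non-clicks

Because Beta–binomial updating is additive in the counts, the combined data contributed (α_post−α_prior, β_post−β_prior) successes and failures.
Total across both batches: 40−14=26 clicks, 11−3=8 non-clicks.
Subtract the first batch: 26−8=18 clicks and 8−6=2 non-clicks.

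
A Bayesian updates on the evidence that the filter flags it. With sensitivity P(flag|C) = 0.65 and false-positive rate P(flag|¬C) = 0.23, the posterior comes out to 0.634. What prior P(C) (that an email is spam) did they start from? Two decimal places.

In odds form, posterior odds = prior odds × likelihood ratio, so prior odds = posterior odds ÷ LR.
Posterior odds = 0.634/(1−0.634) = 1.7322. LR = 0.65/0.23 = 2.8261.
Prior odds = 1.7322/2.8261 = 0.6129, so P(C) = 0.6129/(1+0.6129) ≈ 0.38.

P(C) = 0.38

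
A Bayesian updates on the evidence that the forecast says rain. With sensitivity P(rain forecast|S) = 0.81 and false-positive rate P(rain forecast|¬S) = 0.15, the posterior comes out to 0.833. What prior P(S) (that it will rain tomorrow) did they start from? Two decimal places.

In odds form, posterior odds = prior odds × likelihood ratio, so prior odds = posterior odds ÷ LR.
Posterior odds = 0.833/(1−0.833) = 4.9880. LR = 0.81/0.15 = 5.4000.
Prior odds = 4.9880/5.4000 = 0.9237, so P(S) = 0.9237/(1+0.9237) ≈ 0.48.

P(S) = 0.48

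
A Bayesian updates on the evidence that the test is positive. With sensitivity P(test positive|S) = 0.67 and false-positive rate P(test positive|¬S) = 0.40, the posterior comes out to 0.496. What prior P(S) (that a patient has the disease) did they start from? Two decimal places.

In odds form, posterior odds = prior odds × likelihood ratio, so prior odds = posterior odds ÷ LR.
Posterior odds = 0.496/(1−0.496) = 0.9841. LR = 0.67/0.40 = 1.6750.
Prior odds = 0.9841/1.6750 = 0.5875, so P(S) = 0.5875/(1+0.5875) ≈ 0.37.

P(S) = 0.37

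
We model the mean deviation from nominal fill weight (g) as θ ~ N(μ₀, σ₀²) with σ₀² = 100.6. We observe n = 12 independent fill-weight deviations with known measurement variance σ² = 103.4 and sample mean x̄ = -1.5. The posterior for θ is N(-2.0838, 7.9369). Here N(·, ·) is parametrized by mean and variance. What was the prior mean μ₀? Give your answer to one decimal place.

μ₀ = -8.9

The posterior mean is a precision-weighted average: μ_n = (τ₀μ₀ + τ_data·x̄)/(τ₀+τ_data), with τ₀=1/σ₀² and τ_data=n/σ².
Here τ₀ = 1/100.6 = 0.009940 and τ_data = 12/103.4 = 0.116054, so τ_n = 0.125994.
Rearranging for μ₀: μ₀ = (μ_n·τ_n − τ_data·x̄)/τ₀ = (-2.0838·0.125994 − 0.116054·-1.5) / 0.009940 = -0.088465/0.009940 ≈ -8.9.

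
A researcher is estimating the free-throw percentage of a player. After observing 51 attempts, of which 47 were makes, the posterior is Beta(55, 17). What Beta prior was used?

Beta(8, 13)

Under Beta–binomial conjugacy the posterior parameters are (α+s, β+f).
So α = 55 − 47 = 8 and β = 17 − 4 = 13.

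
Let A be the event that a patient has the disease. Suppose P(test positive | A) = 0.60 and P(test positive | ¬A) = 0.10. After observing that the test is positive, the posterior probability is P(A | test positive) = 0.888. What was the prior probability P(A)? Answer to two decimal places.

In odds form, posterior odds = prior odds × likelihood ratio, so prior odds = posterior odds ÷ LR.
Posterior odds = 0.888/(1−0.888) = 7.9286. LR = 0.60/0.10 = 6.0000.
Prior odds = 7.9286/6.0000 = 1.3214, so P(A) = 1.3214/(1+1.3214) ≈ 0.57.

P(A) = 0.57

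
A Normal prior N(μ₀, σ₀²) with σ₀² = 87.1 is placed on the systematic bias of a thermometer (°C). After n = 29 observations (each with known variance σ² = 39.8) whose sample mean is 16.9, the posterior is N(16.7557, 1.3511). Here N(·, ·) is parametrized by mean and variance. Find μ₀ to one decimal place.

μ₀ = 7.6

The posterior mean is a precision-weighted average: μ_n = (τ₀μ₀ + τ_data·x̄)/(τ₀+τ_data), with τ₀=1/σ₀² and τ_data=n/σ².
Here τ₀ = 1/87.1 = 0.011481 and τ_data = 29/39.8 = 0.728643, so τ_n = 0.740124.
Rearranging for μ₀: μ₀ = (μ_n·τ_n − τ_data·x̄)/τ₀ = (16.7557·0.740124 − 0.728643·16.9) / 0.011481 = 0.087229/0.011481 ≈ 7.6.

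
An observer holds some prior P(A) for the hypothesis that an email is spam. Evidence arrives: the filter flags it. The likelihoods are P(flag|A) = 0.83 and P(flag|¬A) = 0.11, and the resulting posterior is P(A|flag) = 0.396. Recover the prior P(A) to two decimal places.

P(A) = 0.08

In odds form, posterior odds = prior odds × likelihood ratio, so prior odds = posterior odds ÷ LR.
Posterior odds = 0.396/(1−0.396) = 0.6556. LR = 0.83/0.11 = 7.5455.
Prior odds = 0.6556/7.5455 = 0.0869, so P(A) = 0.0869/(1+0.0869) ≈ 0.08.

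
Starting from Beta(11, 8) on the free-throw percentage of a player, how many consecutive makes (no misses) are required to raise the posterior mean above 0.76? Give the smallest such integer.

k = 15

After k makes and 0 misses the posterior is Beta(11+k, 8), with mean (11+k)/(11+8+k).
Set (11+k)/(19+k) > 0.76 and solve: k > (0.76·19 − 11)/(1 − 0.76) = 14.333.
The smallest integer exceeding 14.333 is 15.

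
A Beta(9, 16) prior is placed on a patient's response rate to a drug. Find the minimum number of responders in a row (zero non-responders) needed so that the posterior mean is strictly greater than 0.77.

After k responders and 0 non-responders the posterior is Beta(9+k, 16), with mean (9+k)/(9+16+k).
Set (9+k)/(25+k) > 0.77 and solve: k > (0.77·25 − 9)/(1 − 0.77) = 44.565.
The smallest integer exceeding 44.565 is 45.

k = 45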